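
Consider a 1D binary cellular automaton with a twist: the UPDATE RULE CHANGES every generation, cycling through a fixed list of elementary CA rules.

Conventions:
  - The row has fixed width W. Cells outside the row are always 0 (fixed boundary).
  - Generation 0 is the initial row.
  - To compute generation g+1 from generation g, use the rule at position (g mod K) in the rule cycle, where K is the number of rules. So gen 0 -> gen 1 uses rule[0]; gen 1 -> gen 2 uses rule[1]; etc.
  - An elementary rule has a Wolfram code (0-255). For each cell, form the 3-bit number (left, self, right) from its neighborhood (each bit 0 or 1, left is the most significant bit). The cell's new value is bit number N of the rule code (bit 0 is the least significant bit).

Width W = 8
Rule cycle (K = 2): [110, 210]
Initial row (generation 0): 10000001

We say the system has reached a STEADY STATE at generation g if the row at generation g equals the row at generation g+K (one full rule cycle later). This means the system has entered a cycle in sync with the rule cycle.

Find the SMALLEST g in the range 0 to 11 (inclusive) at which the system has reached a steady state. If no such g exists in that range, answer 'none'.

Answer: 10

Derivation:
Gen 0: 10000001
Gen 1 (rule 110): 10000011
Gen 2 (rule 210): 01000101
Gen 3 (rule 110): 11001111
Gen 4 (rule 210): 01110111
Gen 5 (rule 110): 11011101
Gen 6 (rule 210): 01001100
Gen 7 (rule 110): 11011100
Gen 8 (rule 210): 01001110
Gen 9 (rule 110): 11011010
Gen 10 (rule 210): 01001001
Gen 11 (rule 110): 11011011
Gen 12 (rule 210): 01001001
Gen 13 (rule 110): 11011011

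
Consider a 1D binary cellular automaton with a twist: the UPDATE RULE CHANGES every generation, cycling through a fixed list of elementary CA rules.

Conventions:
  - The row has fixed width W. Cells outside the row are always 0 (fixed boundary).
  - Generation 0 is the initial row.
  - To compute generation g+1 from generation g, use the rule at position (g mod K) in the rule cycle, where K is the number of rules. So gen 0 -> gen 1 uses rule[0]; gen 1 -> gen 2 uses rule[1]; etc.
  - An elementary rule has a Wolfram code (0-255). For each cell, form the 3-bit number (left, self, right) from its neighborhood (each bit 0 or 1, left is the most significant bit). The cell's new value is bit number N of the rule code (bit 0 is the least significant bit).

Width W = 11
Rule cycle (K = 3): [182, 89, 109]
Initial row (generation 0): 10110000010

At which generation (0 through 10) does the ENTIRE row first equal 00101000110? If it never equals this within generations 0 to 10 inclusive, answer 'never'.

Gen 0: 10110000010
Gen 1 (rule 182): 11001000111
Gen 2 (rule 89): 11100110101
Gen 3 (rule 109): 10100111111
Gen 4 (rule 182): 11111011110
Gen 5 (rule 89): 10001010011
Gen 6 (rule 109): 10101110011
Gen 7 (rule 182): 11110101100
Gen 8 (rule 89): 10010001111
Gen 9 (rule 109): 10010101001
Gen 10 (rule 182): 11111111111

Answer: never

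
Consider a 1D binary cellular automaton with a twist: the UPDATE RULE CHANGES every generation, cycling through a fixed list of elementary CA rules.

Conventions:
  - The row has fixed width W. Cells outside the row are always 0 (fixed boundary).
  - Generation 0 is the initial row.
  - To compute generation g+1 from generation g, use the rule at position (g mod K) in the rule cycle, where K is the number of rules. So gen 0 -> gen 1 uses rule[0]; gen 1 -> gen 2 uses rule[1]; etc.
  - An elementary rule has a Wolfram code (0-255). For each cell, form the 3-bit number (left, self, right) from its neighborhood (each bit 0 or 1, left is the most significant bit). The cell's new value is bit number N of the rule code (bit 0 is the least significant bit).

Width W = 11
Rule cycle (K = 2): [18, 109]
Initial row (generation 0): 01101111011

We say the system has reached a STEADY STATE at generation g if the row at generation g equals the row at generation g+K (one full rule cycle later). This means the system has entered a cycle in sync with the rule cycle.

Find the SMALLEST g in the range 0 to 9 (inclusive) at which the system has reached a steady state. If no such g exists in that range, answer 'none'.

Answer: 3

Derivation:
Gen 0: 01101111011
Gen 1 (rule 18): 10000000000
Gen 2 (rule 109): 10111111111
Gen 3 (rule 18): 00000000000
Gen 4 (rule 109): 11111111111
Gen 5 (rule 18): 00000000000
Gen 6 (rule 109): 11111111111
Gen 7 (rule 18): 00000000000
Gen 8 (rule 109): 11111111111
Gen 9 (rule 18): 00000000000
Gen 10 (rule 109): 11111111111
Gen 11 (rule 18): 00000000000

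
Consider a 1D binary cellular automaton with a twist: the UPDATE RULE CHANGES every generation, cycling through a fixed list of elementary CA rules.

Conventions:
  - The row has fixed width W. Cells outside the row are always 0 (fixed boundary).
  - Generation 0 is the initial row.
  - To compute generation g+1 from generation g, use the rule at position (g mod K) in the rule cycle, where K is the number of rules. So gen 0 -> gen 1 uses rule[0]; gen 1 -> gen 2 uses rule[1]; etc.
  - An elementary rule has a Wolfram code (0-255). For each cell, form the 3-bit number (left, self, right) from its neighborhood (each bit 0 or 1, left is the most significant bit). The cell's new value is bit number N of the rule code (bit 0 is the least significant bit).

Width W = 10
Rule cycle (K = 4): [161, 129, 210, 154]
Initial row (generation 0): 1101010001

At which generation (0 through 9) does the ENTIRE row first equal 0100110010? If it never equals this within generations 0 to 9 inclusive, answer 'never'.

Gen 0: 1101010001
Gen 1 (rule 161): 0010100100
Gen 2 (rule 129): 1000000001
Gen 3 (rule 210): 0100000010
Gen 4 (rule 154): 1010000101
Gen 5 (rule 161): 0100110010
Gen 6 (rule 129): 0000000000
Gen 7 (rule 210): 0000000000
Gen 8 (rule 154): 0000000000
Gen 9 (rule 161): 1111111111

Answer: 5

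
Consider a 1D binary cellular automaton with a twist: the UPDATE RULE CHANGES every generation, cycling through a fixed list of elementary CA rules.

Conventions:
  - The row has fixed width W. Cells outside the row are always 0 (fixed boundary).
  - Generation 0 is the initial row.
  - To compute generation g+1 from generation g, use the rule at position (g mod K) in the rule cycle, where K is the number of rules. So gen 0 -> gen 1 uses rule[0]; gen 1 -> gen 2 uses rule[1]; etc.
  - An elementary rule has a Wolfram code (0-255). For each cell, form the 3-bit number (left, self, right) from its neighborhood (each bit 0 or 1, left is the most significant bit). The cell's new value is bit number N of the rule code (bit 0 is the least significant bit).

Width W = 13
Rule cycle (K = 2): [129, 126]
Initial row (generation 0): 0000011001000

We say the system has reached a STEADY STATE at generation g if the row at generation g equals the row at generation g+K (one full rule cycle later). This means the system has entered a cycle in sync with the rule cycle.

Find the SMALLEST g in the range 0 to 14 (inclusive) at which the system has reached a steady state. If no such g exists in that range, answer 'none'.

Gen 0: 0000011001000
Gen 1 (rule 129): 1111000000011
Gen 2 (rule 126): 1001100000111
Gen 3 (rule 129): 0000001110010
Gen 4 (rule 126): 0000011011111
Gen 5 (rule 129): 1111000001110
Gen 6 (rule 126): 1001100011011
Gen 7 (rule 129): 0000001000000
Gen 8 (rule 126): 0000011100000
Gen 9 (rule 129): 1111001001111
Gen 10 (rule 126): 1001111111001
Gen 11 (rule 129): 0000111110000
Gen 12 (rule 126): 0001100011000
Gen 13 (rule 129): 1100001000011
Gen 14 (rule 126): 1110011100111
Gen 15 (rule 129): 0100001000010
Gen 16 (rule 126): 1110011100111

Answer: 14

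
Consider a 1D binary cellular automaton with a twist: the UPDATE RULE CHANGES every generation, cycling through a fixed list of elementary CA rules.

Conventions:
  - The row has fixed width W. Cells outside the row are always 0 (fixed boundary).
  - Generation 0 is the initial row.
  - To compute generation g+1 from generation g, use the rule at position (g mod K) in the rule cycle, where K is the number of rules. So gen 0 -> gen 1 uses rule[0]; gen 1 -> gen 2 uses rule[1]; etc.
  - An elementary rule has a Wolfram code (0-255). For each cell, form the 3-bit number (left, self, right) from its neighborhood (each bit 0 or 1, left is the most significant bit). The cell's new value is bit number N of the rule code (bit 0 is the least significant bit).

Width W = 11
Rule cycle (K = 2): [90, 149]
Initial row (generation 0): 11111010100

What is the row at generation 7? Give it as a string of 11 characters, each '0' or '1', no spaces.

Answer: 10110100101

Derivation:
Gen 0: 11111010100
Gen 1 (rule 90): 10001000010
Gen 2 (rule 149): 11101111011
Gen 3 (rule 90): 10101001011
Gen 4 (rule 149): 10101101000
Gen 5 (rule 90): 00001100100
Gen 6 (rule 149): 11100010111
Gen 7 (rule 90): 10110100101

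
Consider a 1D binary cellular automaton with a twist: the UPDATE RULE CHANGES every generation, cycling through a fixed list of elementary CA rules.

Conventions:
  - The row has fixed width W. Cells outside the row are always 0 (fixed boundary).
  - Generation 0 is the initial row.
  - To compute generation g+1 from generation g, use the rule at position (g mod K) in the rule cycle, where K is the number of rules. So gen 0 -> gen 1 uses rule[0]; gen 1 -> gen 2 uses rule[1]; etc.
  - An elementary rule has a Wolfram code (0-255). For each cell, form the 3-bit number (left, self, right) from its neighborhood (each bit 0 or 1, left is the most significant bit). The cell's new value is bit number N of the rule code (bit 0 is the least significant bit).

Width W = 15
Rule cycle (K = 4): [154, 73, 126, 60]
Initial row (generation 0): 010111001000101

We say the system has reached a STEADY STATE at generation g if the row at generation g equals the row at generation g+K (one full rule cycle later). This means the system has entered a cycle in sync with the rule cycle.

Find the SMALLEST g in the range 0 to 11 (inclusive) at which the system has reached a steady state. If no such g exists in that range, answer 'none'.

Gen 0: 010111001000101
Gen 1 (rule 154): 100110110101000
Gen 2 (rule 73): 000110110000011
Gen 3 (rule 126): 001111111000111
Gen 4 (rule 60): 001000000100100
Gen 5 (rule 154): 010100001011010
Gen 6 (rule 73): 000001100011000
Gen 7 (rule 126): 000011110111100
Gen 8 (rule 60): 000010001100010
Gen 9 (rule 154): 000101011010101
Gen 10 (rule 73): 110000011000000
Gen 11 (rule 126): 111000111100000
Gen 12 (rule 60): 100100100010000
Gen 13 (rule 154): 011011010101000
Gen 14 (rule 73): 011011000000011
Gen 15 (rule 126): 111111100000111

Answer: none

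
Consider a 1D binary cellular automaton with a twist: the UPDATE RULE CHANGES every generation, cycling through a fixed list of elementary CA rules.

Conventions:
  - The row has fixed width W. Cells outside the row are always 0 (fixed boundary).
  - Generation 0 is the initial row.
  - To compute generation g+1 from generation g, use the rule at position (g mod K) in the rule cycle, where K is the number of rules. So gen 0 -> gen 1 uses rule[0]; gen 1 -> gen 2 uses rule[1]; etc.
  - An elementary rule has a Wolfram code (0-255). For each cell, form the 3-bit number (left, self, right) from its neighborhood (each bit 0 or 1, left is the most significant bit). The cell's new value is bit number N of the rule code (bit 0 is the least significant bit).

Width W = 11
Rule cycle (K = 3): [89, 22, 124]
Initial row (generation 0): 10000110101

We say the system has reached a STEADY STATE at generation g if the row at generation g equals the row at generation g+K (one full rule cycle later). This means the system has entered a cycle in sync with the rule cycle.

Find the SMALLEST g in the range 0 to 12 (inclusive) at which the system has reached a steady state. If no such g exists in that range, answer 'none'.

Gen 0: 10000110101
Gen 1 (rule 89): 01110110000
Gen 2 (rule 22): 10000001000
Gen 3 (rule 124): 11000001100
Gen 4 (rule 89): 11111101111
Gen 5 (rule 22): 00000000000
Gen 6 (rule 124): 00000000000
Gen 7 (rule 89): 11111111111
Gen 8 (rule 22): 00000000000
Gen 9 (rule 124): 00000000000
Gen 10 (rule 89): 11111111111
Gen 11 (rule 22): 00000000000
Gen 12 (rule 124): 00000000000
Gen 13 (rule 89): 11111111111
Gen 14 (rule 22): 00000000000
Gen 15 (rule 124): 00000000000

Answer: 5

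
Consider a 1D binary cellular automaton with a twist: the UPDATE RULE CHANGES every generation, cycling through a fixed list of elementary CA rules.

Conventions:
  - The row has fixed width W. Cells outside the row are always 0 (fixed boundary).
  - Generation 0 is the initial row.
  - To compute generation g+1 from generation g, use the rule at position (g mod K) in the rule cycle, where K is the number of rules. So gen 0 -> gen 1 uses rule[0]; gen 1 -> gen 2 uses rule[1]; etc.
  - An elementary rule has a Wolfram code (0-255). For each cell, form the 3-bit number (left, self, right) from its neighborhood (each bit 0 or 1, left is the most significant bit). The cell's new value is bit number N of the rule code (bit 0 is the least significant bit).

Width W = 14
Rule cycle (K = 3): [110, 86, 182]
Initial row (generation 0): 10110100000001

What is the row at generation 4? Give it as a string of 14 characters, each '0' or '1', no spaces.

Answer: 00011011011001

Derivation:
Gen 0: 10110100000001
Gen 1 (rule 110): 11111100000011
Gen 2 (rule 86): 00000110000101
Gen 3 (rule 182): 00001001001111
Gen 4 (rule 110): 00011011011001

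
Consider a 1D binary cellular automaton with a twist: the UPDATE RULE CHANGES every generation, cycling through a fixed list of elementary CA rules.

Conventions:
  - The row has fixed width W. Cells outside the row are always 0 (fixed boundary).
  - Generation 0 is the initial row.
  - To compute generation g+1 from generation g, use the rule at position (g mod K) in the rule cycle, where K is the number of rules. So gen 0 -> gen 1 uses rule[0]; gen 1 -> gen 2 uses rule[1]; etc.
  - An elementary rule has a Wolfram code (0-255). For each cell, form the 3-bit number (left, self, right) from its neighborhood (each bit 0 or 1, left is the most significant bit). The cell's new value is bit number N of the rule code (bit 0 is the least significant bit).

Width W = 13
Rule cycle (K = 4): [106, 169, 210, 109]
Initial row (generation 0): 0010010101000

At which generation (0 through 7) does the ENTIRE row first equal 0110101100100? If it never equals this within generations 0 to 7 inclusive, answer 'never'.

Answer: 6

Derivation:
Gen 0: 0010010101000
Gen 1 (rule 106): 0100101010000
Gen 2 (rule 169): 0000010100111
Gen 3 (rule 210): 0000100011011
Gen 4 (rule 109): 1110101011111
Gen 5 (rule 106): 1011010110001
Gen 6 (rule 169): 0110101100100
Gen 7 (rule 210): 1010000111010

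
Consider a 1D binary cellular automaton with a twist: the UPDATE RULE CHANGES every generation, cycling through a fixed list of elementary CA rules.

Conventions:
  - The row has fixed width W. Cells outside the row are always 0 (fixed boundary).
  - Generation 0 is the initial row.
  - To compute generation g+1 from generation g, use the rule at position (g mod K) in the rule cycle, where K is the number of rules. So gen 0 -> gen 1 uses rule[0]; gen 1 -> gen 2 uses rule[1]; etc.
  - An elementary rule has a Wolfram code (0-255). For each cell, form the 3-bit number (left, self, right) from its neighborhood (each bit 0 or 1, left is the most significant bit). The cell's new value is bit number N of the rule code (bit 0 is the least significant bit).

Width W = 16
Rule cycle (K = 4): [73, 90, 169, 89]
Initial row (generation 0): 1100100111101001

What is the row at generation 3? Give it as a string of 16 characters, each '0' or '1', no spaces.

Gen 0: 1100100111101001
Gen 1 (rule 73): 1100000100100000
Gen 2 (rule 90): 1110001011010000
Gen 3 (rule 169): 1100100110100111

Answer: 1100100110100111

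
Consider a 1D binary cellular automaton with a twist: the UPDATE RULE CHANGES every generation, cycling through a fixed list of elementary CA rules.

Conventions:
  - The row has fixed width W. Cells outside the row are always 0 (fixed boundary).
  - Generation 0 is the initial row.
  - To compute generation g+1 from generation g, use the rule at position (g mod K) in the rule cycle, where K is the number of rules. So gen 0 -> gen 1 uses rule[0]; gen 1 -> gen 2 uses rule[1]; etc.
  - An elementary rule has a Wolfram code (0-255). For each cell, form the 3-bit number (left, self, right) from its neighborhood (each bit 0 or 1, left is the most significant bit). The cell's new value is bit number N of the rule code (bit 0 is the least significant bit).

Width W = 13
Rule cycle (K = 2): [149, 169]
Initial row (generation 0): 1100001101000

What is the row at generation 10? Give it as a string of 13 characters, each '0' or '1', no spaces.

Gen 0: 1100001101000
Gen 1 (rule 149): 0011100001111
Gen 2 (rule 169): 1011001101110
Gen 3 (rule 149): 1000100000101
Gen 4 (rule 169): 0010001110010
Gen 5 (rule 149): 1011100101011
Gen 6 (rule 169): 0111000010110
Gen 7 (rule 149): 0010111010001
Gen 8 (rule 169): 1001110100100
Gen 9 (rule 149): 1100100110111
Gen 10 (rule 169): 1000000101110

Answer: 1000000101110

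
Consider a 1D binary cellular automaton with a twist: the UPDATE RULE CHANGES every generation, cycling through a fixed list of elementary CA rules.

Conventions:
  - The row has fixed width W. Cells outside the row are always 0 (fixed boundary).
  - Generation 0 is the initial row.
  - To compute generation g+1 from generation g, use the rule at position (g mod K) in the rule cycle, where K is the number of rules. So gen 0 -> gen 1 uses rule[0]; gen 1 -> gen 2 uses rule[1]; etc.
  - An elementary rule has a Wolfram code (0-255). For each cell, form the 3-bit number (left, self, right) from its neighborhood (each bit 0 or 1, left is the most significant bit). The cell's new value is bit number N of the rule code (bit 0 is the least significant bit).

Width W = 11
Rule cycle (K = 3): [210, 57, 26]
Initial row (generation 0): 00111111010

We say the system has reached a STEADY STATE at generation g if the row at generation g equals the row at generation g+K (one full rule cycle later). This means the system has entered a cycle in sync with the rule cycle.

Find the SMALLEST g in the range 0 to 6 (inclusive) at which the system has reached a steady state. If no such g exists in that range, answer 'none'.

Gen 0: 00111111010
Gen 1 (rule 210): 01011111001
Gen 2 (rule 57): 00110000100
Gen 3 (rule 26): 01101001010
Gen 4 (rule 210): 10100110001
Gen 5 (rule 57): 01010101100
Gen 6 (rule 26): 10000001010
Gen 7 (rule 210): 01000010001
Gen 8 (rule 57): 00111001100
Gen 9 (rule 26): 01100111010

Answer: none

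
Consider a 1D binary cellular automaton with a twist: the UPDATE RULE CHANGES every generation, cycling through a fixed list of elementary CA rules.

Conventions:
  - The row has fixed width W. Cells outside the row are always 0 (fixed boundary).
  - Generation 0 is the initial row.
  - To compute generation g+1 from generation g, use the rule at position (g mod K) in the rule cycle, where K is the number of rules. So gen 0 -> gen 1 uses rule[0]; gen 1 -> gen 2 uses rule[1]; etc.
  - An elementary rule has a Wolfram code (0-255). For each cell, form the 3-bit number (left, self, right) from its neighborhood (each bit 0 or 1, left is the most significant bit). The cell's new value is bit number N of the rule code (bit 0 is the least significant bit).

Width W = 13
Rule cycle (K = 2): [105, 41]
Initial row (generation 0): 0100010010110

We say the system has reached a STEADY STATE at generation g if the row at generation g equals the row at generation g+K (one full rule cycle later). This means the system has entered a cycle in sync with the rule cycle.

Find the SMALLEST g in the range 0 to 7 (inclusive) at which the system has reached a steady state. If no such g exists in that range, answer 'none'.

Answer: none

Derivation:
Gen 0: 0100010010110
Gen 1 (rule 105): 0001000001110
Gen 2 (rule 41): 1100011101000
Gen 3 (rule 105): 1101010110011
Gen 4 (rule 41): 1010101100010
Gen 5 (rule 105): 0101011101000
Gen 6 (rule 41): 0010110010011
Gen 7 (rule 105): 1001110000011
Gen 8 (rule 41): 0001000111010
Gen 9 (rule 105): 1100010101100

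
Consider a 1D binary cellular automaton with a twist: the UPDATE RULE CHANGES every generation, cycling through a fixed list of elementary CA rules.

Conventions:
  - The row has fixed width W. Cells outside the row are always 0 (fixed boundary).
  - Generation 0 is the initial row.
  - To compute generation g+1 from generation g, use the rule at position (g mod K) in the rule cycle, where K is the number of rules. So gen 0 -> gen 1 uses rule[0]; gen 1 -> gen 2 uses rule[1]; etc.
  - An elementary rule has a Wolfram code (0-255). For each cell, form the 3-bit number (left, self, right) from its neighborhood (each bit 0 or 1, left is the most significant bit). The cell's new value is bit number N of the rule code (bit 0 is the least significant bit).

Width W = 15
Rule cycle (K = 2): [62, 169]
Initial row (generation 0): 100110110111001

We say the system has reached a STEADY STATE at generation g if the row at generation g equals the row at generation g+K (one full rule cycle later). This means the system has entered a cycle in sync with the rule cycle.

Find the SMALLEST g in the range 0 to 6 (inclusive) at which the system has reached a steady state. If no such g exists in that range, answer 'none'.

Answer: none

Derivation:
Gen 0: 100110110111001
Gen 1 (rule 62): 111101101100111
Gen 2 (rule 169): 111011011000110
Gen 3 (rule 62): 100110110101101
Gen 4 (rule 169): 000101101011010
Gen 5 (rule 62): 001111011110111
Gen 6 (rule 169): 101110111101110
Gen 7 (rule 62): 111001100011001
Gen 8 (rule 169): 110001001010000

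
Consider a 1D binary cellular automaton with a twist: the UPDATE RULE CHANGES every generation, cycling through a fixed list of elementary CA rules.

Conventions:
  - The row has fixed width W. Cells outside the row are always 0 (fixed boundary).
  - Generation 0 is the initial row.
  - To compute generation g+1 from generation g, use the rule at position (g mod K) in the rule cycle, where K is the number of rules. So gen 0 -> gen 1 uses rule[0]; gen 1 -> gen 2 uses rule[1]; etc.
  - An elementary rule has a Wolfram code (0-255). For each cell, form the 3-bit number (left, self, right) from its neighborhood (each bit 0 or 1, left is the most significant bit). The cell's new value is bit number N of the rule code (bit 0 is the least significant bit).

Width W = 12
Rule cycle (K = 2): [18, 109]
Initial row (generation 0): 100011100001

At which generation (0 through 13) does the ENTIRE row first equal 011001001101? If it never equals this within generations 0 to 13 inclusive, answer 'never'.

Answer: never

Derivation:
Gen 0: 100011100001
Gen 1 (rule 18): 010100010010
Gen 2 (rule 109): 011101010010
Gen 3 (rule 18): 100000001101
Gen 4 (rule 109): 101111101111
Gen 5 (rule 18): 000000000000
Gen 6 (rule 109): 111111111111
Gen 7 (rule 18): 000000000000
Gen 8 (rule 109): 111111111111
Gen 9 (rule 18): 000000000000
Gen 10 (rule 109): 111111111111
Gen 11 (rule 18): 000000000000
Gen 12 (rule 109): 111111111111
Gen 13 (rule 18): 000000000000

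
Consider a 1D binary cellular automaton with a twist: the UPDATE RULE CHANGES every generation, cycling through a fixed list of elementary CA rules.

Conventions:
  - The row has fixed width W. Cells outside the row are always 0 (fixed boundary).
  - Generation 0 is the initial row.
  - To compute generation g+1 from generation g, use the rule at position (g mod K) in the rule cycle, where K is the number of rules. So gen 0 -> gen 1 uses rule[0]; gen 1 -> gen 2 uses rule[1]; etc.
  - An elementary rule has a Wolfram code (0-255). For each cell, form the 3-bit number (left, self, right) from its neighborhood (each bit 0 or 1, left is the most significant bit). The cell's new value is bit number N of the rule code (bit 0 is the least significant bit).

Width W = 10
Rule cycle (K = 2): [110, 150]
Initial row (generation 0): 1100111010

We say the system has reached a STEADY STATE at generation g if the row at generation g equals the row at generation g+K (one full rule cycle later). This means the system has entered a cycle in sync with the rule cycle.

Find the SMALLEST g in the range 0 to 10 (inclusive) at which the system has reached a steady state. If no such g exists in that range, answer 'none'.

Answer: none

Derivation:
Gen 0: 1100111010
Gen 1 (rule 110): 1101101110
Gen 2 (rule 150): 0000000101
Gen 3 (rule 110): 0000001111
Gen 4 (rule 150): 0000010110
Gen 5 (rule 110): 0000111110
Gen 6 (rule 150): 0001011101
Gen 7 (rule 110): 0011110111
Gen 8 (rule 150): 0101100010
Gen 9 (rule 110): 1111100110
Gen 10 (rule 150): 0111011001
Gen 11 (rule 110): 1101111011
Gen 12 (rule 150): 0000110000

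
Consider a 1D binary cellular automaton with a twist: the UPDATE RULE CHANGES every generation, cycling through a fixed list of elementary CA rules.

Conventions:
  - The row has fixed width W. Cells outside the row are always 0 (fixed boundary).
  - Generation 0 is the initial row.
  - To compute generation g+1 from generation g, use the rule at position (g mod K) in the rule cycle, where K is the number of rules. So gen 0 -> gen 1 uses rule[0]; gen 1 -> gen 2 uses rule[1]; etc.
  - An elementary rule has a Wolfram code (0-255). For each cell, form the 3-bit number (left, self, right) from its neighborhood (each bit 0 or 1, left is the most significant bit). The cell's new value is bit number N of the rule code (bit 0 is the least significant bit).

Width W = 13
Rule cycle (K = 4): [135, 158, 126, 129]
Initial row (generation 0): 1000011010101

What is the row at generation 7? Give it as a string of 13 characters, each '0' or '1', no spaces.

Answer: 1110000001111

Derivation:
Gen 0: 1000011010101
Gen 1 (rule 135): 1011100010101
Gen 2 (rule 158): 1011010110101
Gen 3 (rule 126): 1111111111111
Gen 4 (rule 129): 0111111111110
Gen 5 (rule 135): 1011111111100
Gen 6 (rule 158): 1011111111010
Gen 7 (rule 126): 1110000001111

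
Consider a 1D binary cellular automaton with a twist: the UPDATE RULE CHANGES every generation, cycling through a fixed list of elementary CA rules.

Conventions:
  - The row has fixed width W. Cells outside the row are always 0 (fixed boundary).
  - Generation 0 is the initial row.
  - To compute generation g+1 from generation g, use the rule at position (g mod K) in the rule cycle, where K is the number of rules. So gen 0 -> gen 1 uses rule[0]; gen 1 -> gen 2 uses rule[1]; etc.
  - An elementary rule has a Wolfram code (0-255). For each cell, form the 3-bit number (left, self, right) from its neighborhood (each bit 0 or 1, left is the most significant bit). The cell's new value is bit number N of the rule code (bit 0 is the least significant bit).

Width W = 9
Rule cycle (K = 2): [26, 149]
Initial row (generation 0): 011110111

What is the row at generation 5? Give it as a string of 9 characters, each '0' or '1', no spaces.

Gen 0: 011110111
Gen 1 (rule 26): 110000100
Gen 2 (rule 149): 001110111
Gen 3 (rule 26): 011000100
Gen 4 (rule 149): 000110111
Gen 5 (rule 26): 001100100

Answer: 001100100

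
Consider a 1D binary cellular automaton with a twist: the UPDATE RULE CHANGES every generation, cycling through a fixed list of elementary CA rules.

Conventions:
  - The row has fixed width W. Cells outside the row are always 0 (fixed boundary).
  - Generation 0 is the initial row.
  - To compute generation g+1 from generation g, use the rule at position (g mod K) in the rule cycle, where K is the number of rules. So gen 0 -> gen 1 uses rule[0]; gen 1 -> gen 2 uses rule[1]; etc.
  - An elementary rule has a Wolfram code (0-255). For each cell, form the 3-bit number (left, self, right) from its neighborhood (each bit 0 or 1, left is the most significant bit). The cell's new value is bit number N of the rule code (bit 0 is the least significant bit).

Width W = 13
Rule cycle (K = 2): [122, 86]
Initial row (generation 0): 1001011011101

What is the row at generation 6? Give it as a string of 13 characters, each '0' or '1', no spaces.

Answer: 0000000011111

Derivation:
Gen 0: 1001011011101
Gen 1 (rule 122): 0110111110110
Gen 2 (rule 86): 1010000010011
Gen 3 (rule 122): 0101000101111
Gen 4 (rule 86): 1101101100001
Gen 5 (rule 122): 1111111110010
Gen 6 (rule 86): 0000000011111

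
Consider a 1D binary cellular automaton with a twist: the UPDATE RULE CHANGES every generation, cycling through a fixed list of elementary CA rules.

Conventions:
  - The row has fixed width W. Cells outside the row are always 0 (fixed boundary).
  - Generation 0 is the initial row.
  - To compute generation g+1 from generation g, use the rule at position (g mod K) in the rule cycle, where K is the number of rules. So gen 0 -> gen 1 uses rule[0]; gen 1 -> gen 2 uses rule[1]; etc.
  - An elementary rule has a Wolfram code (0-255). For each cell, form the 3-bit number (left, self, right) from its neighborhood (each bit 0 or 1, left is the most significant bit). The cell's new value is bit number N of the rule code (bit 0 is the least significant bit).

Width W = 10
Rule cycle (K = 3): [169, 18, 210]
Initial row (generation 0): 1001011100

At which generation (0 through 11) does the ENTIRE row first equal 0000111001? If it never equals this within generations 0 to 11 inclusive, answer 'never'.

Gen 0: 1001011100
Gen 1 (rule 169): 0000111001
Gen 2 (rule 18): 0001000110
Gen 3 (rule 210): 0010101011
Gen 4 (rule 169): 1001010110
Gen 5 (rule 18): 0110000001
Gen 6 (rule 210): 1011000010
Gen 7 (rule 169): 0110011000
Gen 8 (rule 18): 1001100100
Gen 9 (rule 210): 0110111010
Gen 10 (rule 169): 0101110100
Gen 11 (rule 18): 1000000010

Answer: 1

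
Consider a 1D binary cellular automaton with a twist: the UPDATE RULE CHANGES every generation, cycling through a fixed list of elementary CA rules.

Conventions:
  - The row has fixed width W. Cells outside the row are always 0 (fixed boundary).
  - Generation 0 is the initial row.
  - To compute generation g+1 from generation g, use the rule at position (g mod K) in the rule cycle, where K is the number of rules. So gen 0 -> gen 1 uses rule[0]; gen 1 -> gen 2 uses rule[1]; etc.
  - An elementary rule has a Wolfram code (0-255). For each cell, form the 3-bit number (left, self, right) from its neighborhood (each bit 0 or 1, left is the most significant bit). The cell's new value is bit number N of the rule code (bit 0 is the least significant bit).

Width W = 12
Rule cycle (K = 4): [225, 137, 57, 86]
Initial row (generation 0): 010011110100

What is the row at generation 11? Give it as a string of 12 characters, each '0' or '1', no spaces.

Answer: 100010100111

Derivation:
Gen 0: 010011110100
Gen 1 (rule 225): 000001111001
Gen 2 (rule 137): 111101110000
Gen 3 (rule 57): 100011001111
Gen 4 (rule 86): 110101110001
Gen 5 (rule 225): 011010110100
Gen 6 (rule 137): 010000100001
Gen 7 (rule 57): 001110011100
Gen 8 (rule 86): 010011100110
Gen 9 (rule 225): 000001100010
Gen 10 (rule 137): 111101001000
Gen 11 (rule 57): 100010100111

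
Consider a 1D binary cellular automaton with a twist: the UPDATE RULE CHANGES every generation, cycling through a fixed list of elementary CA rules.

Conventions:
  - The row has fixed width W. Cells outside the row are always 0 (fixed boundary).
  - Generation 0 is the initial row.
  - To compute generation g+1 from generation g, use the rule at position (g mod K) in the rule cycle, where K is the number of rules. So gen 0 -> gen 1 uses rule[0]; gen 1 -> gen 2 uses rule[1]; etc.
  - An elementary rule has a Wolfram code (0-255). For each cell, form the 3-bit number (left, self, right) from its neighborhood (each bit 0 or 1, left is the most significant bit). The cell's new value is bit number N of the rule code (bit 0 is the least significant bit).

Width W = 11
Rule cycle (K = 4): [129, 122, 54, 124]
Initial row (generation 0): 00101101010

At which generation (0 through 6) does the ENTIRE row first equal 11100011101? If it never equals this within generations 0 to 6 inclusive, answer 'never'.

Gen 0: 00101101010
Gen 1 (rule 129): 10000000000
Gen 2 (rule 122): 01000000000
Gen 3 (rule 54): 11100000000
Gen 4 (rule 124): 10110000000
Gen 5 (rule 129): 00000111111
Gen 6 (rule 122): 00001100001

Answer: never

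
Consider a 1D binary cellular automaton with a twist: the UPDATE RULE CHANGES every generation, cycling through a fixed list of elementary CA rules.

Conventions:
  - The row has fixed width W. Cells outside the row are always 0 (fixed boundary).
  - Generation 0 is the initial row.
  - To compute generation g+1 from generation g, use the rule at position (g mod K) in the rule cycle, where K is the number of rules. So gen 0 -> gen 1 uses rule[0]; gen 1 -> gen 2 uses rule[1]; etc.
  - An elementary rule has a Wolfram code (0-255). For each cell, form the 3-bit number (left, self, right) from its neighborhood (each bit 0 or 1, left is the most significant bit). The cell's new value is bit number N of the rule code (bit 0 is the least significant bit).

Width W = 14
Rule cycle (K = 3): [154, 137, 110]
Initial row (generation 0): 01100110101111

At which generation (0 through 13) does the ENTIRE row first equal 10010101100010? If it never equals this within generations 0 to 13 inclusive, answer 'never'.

Answer: never

Derivation:
Gen 0: 01100110101111
Gen 1 (rule 154): 11011100001110
Gen 2 (rule 137): 10011001101100
Gen 3 (rule 110): 10111011111100
Gen 4 (rule 154): 00110011111010
Gen 5 (rule 137): 10100011110000
Gen 6 (rule 110): 11100110010000
Gen 7 (rule 154): 11011101101000
Gen 8 (rule 137): 10011001000011
Gen 9 (rule 110): 10111011000111
Gen 10 (rule 154): 00110010101110
Gen 11 (rule 137): 10100000001100
Gen 12 (rule 110): 11100000011100
Gen 13 (rule 154): 11010000111010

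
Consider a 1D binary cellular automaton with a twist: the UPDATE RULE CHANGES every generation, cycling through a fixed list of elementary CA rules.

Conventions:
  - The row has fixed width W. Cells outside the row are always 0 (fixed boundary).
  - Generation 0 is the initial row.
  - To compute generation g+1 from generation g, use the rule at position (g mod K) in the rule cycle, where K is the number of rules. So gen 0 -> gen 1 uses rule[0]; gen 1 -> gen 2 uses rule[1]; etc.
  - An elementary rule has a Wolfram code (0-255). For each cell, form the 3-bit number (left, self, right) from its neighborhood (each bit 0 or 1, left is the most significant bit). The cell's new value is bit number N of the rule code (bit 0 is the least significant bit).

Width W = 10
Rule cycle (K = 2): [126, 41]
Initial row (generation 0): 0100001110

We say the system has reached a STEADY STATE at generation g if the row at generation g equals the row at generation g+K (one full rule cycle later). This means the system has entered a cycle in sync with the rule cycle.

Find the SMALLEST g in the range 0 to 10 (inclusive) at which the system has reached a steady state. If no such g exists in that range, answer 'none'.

Answer: none

Derivation:
Gen 0: 0100001110
Gen 1 (rule 126): 1110011011
Gen 2 (rule 41): 1000010110
Gen 3 (rule 126): 1100111111
Gen 4 (rule 41): 1000100000
Gen 5 (rule 126): 1101110000
Gen 6 (rule 41): 1011000111
Gen 7 (rule 126): 1111101101
Gen 8 (rule 41): 1000011010
Gen 9 (rule 126): 1100111111
Gen 10 (rule 41): 1000100000
Gen 11 (rule 126): 1101110000
Gen 12 (rule 41): 1011000111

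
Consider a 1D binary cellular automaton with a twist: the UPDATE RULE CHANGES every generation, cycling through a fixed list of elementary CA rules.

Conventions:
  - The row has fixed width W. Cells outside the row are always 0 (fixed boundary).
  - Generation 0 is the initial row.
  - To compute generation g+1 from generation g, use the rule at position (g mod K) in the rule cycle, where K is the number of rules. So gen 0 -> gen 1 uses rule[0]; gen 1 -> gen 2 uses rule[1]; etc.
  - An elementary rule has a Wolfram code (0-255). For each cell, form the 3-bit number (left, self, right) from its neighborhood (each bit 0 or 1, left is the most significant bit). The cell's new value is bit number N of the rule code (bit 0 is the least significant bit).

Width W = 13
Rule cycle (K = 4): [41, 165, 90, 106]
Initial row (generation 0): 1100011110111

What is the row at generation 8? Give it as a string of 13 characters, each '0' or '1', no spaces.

Answer: 1011110001000

Derivation:
Gen 0: 1100011110111
Gen 1 (rule 41): 1001010001100
Gen 2 (rule 165): 1001110100001
Gen 3 (rule 90): 0111010010010
Gen 4 (rule 106): 1101100100100
Gen 5 (rule 41): 1011000000001
Gen 6 (rule 165): 1100011111101
Gen 7 (rule 90): 1110110000100
Gen 8 (rule 106): 1011110001000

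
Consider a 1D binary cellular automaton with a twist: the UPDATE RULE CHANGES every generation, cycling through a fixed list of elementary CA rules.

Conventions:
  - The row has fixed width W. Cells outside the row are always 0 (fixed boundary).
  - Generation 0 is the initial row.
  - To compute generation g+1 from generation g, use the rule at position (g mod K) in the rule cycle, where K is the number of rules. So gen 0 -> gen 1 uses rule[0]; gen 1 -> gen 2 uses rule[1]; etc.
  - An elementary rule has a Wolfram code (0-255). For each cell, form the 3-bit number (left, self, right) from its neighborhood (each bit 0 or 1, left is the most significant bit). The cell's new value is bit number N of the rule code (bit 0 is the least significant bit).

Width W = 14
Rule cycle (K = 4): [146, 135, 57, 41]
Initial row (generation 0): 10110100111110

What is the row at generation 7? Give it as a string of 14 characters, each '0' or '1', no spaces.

Answer: 10101100110001

Derivation:
Gen 0: 10110100111110
Gen 1 (rule 146): 00000011011101
Gen 2 (rule 135): 11111100001001
Gen 3 (rule 57): 10000011100100
Gen 4 (rule 41): 00111010000001
Gen 5 (rule 146): 01010001000010
Gen 6 (rule 135): 11010111011110
Gen 7 (rule 57): 10101100110001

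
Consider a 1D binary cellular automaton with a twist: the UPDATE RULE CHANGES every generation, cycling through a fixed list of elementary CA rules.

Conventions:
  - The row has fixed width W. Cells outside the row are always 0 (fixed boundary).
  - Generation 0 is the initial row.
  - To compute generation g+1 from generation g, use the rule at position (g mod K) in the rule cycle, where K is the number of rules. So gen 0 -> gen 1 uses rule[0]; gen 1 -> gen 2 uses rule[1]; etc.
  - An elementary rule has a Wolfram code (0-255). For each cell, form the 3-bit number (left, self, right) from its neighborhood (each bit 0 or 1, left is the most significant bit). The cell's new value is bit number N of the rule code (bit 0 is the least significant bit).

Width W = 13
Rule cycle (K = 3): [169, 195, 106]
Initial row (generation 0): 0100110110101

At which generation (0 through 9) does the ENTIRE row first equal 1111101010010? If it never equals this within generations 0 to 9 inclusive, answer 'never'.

Gen 0: 0100110110101
Gen 1 (rule 169): 0000101101010
Gen 2 (rule 195): 1111000100000
Gen 3 (rule 106): 1001001000000
Gen 4 (rule 169): 0000000011111
Gen 5 (rule 195): 1111111101111
Gen 6 (rule 106): 1000000111001
Gen 7 (rule 169): 0011110110000
Gen 8 (rule 195): 1101110010111
Gen 9 (rule 106): 1111010101101

Answer: never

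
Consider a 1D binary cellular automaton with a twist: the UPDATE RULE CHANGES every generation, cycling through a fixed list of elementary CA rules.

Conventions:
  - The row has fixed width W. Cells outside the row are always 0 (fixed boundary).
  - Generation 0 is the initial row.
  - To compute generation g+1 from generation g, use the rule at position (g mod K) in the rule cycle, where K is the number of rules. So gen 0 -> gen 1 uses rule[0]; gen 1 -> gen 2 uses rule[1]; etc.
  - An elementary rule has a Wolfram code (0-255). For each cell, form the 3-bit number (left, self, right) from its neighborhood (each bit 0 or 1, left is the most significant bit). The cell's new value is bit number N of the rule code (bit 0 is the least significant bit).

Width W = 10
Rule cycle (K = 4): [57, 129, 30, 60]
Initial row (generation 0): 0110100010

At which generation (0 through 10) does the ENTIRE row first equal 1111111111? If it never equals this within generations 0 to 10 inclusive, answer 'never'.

Answer: 5

Derivation:
Gen 0: 0110100010
Gen 1 (rule 57): 0101011001
Gen 2 (rule 129): 0000000000
Gen 3 (rule 30): 0000000000
Gen 4 (rule 60): 0000000000
Gen 5 (rule 57): 1111111111
Gen 6 (rule 129): 0111111110
Gen 7 (rule 30): 1100000001
Gen 8 (rule 60): 1010000001
Gen 9 (rule 57): 0101111100
Gen 10 (rule 129): 0000111001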